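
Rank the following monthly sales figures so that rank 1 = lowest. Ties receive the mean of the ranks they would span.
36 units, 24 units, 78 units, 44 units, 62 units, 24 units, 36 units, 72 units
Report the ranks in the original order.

Sorted (ascending): 24, 24, 36, 36, 44, 62, 72, 78
The 2 values of 24 occupy positions 1–2 → average rank (1+2)/2 = 1.5.
The 2 values of 36 occupy positions 3–4 → average rank (3+4)/2 = 3.5.

3.5, 1.5, 8, 5, 6, 1.5, 3.5, 7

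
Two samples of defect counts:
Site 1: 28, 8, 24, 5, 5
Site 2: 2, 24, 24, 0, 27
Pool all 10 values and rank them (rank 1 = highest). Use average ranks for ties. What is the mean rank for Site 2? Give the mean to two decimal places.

5.80

Sorted (descending): 28, 27, 24, 24, 24, 8, 5, 5, 2, 0
The 3 values of 24 occupy positions 3–5 → average rank 4.
The 2 values of 5 occupy positions 7–8 → average rank (7+8)/2 = 7.5.
Site 2 values → pooled ranks: 2→9, 24→4, 24→4, 0→10, 27→2
Mean rank = (9 + 4 + 4 + 10 + 2) / 5 = 5.80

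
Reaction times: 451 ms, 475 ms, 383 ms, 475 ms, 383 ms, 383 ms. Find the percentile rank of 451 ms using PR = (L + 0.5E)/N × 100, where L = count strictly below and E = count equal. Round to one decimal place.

N = 6.
Strictly below 451: 3. Equal to 451: 1.
PR = (3 + 0.5·1)/6 × 100 = 58.3

58.3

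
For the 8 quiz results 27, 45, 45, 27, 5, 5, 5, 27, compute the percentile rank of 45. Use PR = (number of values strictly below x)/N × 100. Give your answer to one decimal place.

N = 8.
Strictly below 45: 6. Equal to 45: 2.
PR = 6/8 × 100 = 75.0

75.0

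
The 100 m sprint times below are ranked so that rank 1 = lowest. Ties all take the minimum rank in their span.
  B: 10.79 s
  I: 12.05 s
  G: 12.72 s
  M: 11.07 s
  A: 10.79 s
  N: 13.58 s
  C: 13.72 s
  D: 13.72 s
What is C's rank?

7

Sorted (ascending): 10.79, 10.79, 11.07, 12.05, 12.72, 13.58, 13.72, 13.72
The 2 values of 10.79 occupy positions 1–2 → each gets rank 1.
The 2 values of 13.72 occupy positions 7–8 → each gets rank 7.
C has value 13.72 s → rank 7.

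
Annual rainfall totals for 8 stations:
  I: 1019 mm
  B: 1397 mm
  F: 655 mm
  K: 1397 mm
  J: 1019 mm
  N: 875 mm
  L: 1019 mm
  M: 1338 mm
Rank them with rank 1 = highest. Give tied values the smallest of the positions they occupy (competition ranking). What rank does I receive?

Sorted (descending): 1397, 1397, 1338, 1019, 1019, 1019, 875, 655
The 2 values of 1397 occupy positions 1–2 → each gets rank 1.
The 3 values of 1019 occupy positions 4–6 → each gets rank 4.
I has value 1019 mm → rank 4.

4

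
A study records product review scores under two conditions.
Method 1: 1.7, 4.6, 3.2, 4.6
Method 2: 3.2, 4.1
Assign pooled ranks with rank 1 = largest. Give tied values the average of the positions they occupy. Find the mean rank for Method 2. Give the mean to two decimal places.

3.75

Sorted (descending): 4.6, 4.6, 4.1, 3.2, 3.2, 1.7
The 2 values of 4.6 occupy positions 1–2 → average rank (1+2)/2 = 1.5.
The 2 values of 3.2 occupy positions 4–5 → average rank (4+5)/2 = 4.5.
Method 2 values → pooled ranks: 3.2→4.5, 4.1→3
Mean rank = (4.5 + 3) / 2 = 3.75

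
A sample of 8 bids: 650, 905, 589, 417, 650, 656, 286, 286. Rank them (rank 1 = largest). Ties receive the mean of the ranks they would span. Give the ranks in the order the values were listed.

Sorted (descending): 905, 656, 650, 650, 589, 417, 286, 286
The 2 values of 650 occupy positions 3–4 → average rank (3+4)/2 = 3.5.
The 2 values of 286 occupy positions 7–8 → average rank (7+8)/2 = 7.5.

3.5, 1, 5, 6, 3.5, 2, 7.5, 7.5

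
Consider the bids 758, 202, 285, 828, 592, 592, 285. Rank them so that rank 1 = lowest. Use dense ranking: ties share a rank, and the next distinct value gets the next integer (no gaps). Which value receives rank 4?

Sorted (ascending): 202, 285, 285, 592, 592, 758, 828
The 2 values of 285 share dense rank 2.
The 2 values of 592 share dense rank 3.
Remaining distinct values take the next consecutive integers.
Rank 4 → value 758.

758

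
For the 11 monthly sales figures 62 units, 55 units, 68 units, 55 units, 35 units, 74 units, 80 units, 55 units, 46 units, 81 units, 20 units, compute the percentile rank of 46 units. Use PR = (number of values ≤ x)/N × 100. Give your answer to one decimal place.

N = 11.
Strictly below 46: 2. Equal to 46: 1.
PR = 3/11 × 100 = 27.3

27.3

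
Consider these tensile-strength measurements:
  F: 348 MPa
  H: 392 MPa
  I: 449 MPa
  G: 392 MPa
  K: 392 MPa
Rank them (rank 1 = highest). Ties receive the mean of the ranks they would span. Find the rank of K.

Sorted (descending): 449, 392, 392, 392, 348
The 3 values of 392 occupy positions 2–4 → average rank 3.
K has value 392 MPa → rank 3.

3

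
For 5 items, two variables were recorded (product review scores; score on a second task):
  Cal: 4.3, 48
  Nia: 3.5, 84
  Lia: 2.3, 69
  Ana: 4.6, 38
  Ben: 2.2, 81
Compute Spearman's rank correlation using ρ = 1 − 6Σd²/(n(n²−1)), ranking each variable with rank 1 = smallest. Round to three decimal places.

Ranks of variable 1: 4, 3, 2, 5, 1
Ranks of variable 2: 2, 5, 3, 1, 4
d = r₁ − r₂: 2, -2, -1, 4, -3
d²: 4, 4, 1, 16, 9; Σd² = 34
ρ = 1 − 6·34/(5·24) = 1 − 204/120 = -0.700

-0.700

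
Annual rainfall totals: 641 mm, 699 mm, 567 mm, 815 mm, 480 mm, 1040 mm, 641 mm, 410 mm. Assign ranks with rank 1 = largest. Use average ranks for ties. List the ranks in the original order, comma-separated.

Sorted (descending): 1040, 815, 699, 641, 641, 567, 480, 410
The 2 values of 641 occupy positions 4–5 → average rank (4+5)/2 = 4.5.

4.5, 3, 6, 2, 7, 1, 4.5, 8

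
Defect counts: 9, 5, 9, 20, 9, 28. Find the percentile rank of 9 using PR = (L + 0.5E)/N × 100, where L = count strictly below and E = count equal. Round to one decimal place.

41.7

N = 6.
Strictly below 9: 1. Equal to 9: 3.
PR = (1 + 0.5·3)/6 × 100 = 41.7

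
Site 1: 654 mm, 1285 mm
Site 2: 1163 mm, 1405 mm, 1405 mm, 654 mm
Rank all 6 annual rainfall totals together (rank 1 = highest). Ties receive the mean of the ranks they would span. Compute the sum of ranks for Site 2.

Sorted (descending): 1405, 1405, 1285, 1163, 654, 654
The 2 values of 1405 occupy positions 1–2 → average rank (1+2)/2 = 1.5.
The 2 values of 654 occupy positions 5–6 → average rank (5+6)/2 = 5.5.
Site 2 values → pooled ranks: 1163→4, 1405→1.5, 1405→1.5, 654→5.5
Rank sum = 4 + 1.5 + 1.5 + 5.5 = 12.5

12.5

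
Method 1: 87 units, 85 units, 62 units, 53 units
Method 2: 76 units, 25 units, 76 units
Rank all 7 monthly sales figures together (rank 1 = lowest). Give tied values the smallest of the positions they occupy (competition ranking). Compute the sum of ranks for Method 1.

Sorted (ascending): 25, 53, 62, 76, 76, 85, 87
The 2 values of 76 occupy positions 4–5 → each gets rank 4.
Method 1 values → pooled ranks: 87→7, 85→6, 62→3, 53→2
Rank sum = 7 + 6 + 3 + 2 = 18

18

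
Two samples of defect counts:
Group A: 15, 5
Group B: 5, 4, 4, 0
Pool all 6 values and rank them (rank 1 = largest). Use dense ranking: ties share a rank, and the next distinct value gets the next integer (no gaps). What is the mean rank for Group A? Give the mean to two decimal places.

Sorted (descending): 15, 5, 5, 4, 4, 0
The 2 values of 5 share dense rank 2.
The 2 values of 4 share dense rank 3.
Remaining distinct values take the next consecutive integers.
Group A values → pooled ranks: 15→1, 5→2
Mean rank = (1 + 2) / 2 = 1.50

1.50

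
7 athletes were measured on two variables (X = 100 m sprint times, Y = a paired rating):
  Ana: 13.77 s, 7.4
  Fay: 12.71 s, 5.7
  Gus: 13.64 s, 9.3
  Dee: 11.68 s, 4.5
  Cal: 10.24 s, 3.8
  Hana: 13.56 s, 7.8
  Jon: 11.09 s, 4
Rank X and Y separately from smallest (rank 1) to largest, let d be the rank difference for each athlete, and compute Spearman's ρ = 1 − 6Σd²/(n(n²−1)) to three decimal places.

Ranks of variable 1: 7, 4, 6, 3, 1, 5, 2
Ranks of variable 2: 5, 4, 7, 3, 1, 6, 2
d = r₁ − r₂: 2, 0, -1, 0, 0, -1, 0
d²: 4, 0, 1, 0, 0, 1, 0; Σd² = 6
ρ = 1 − 6·6/(7·48) = 1 − 36/336 = 0.893

0.893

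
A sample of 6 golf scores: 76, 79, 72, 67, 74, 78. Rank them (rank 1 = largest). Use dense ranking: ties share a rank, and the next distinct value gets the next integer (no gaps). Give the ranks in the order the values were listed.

Sorted (descending): 79, 78, 76, 74, 72, 67
No ties — each value takes its position as its rank.

3, 1, 5, 6, 4, 2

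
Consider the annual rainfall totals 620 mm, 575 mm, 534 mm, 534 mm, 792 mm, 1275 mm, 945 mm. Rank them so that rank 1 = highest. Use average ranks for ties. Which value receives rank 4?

Sorted (descending): 1275, 945, 792, 620, 575, 534, 534
The 2 values of 534 occupy positions 6–7 → average rank (6+7)/2 = 6.5.
Rank 4 → value 620.

620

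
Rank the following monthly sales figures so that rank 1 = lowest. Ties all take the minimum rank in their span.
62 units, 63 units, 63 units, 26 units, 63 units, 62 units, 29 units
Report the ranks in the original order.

Sorted (ascending): 26, 29, 62, 62, 63, 63, 63
The 2 values of 62 occupy positions 3–4 → each gets rank 3.
The 3 values of 63 occupy positions 5–7 → each gets rank 5.

3, 5, 5, 1, 5, 3, 2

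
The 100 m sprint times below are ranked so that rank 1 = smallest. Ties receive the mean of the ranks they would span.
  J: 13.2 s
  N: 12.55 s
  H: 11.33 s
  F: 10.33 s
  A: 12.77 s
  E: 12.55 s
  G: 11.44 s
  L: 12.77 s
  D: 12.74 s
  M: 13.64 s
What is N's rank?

4.5

Sorted (ascending): 10.33, 11.33, 11.44, 12.55, 12.55, 12.74, 12.77, 12.77, 13.2, 13.64
The 2 values of 12.55 occupy positions 4–5 → average rank (4+5)/2 = 4.5.
The 2 values of 12.77 occupy positions 7–8 → average rank (7+8)/2 = 7.5.
N has value 12.55 s → rank 4.5.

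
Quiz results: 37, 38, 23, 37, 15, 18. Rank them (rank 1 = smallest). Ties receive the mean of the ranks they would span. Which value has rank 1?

Sorted (ascending): 15, 18, 23, 37, 37, 38
The 2 values of 37 occupy positions 4–5 → average rank (4+5)/2 = 4.5.
Rank 1 → value 15.

15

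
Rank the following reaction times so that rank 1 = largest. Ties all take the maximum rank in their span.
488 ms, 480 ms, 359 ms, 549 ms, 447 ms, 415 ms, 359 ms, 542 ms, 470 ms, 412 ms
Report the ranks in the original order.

3, 4, 10, 1, 6, 7, 10, 2, 5, 8

Sorted (descending): 549, 542, 488, 480, 470, 447, 415, 412, 359, 359
The 2 values of 359 occupy positions 9–10 → each gets rank 10.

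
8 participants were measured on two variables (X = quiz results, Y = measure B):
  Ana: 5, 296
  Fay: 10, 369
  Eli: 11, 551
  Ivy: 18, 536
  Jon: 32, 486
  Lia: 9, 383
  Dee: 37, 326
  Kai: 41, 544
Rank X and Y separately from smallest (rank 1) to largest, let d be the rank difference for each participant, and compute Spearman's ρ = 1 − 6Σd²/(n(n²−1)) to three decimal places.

0.429

Ranks of variable 1: 1, 3, 4, 5, 6, 2, 7, 8
Ranks of variable 2: 1, 3, 8, 6, 5, 4, 2, 7
d = r₁ − r₂: 0, 0, -4, -1, 1, -2, 5, 1
d²: 0, 0, 16, 1, 1, 4, 25, 1; Σd² = 48
ρ = 1 − 6·48/(8·63) = 1 − 288/504 = 0.429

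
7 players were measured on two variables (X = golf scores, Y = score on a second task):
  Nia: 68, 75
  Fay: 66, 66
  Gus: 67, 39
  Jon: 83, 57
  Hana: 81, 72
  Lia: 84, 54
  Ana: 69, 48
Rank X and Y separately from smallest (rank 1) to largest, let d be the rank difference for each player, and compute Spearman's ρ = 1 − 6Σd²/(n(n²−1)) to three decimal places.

-0.036

Ranks of variable 1: 3, 1, 2, 6, 5, 7, 4
Ranks of variable 2: 7, 5, 1, 4, 6, 3, 2
d = r₁ − r₂: -4, -4, 1, 2, -1, 4, 2
d²: 16, 16, 1, 4, 1, 16, 4; Σd² = 58
ρ = 1 − 6·58/(7·48) = 1 − 348/336 = -0.036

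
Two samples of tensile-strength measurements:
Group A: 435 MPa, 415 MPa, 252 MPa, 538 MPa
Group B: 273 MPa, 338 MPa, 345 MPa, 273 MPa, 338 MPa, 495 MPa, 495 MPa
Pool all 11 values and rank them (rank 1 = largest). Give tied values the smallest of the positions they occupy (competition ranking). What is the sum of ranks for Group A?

Sorted (descending): 538, 495, 495, 435, 415, 345, 338, 338, 273, 273, 252
The 2 values of 495 occupy positions 2–3 → each gets rank 2.
The 2 values of 338 occupy positions 7–8 → each gets rank 7.
The 2 values of 273 occupy positions 9–10 → each gets rank 9.
Group A values → pooled ranks: 435→4, 415→5, 252→11, 538→1
Rank sum = 4 + 5 + 11 + 1 = 21

21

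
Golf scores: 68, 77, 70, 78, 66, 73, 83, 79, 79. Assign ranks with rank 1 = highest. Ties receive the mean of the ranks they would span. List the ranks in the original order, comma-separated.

8, 5, 7, 4, 9, 6, 1, 2.5, 2.5

Sorted (descending): 83, 79, 79, 78, 77, 73, 70, 68, 66
The 2 values of 79 occupy positions 2–3 → average rank (2+3)/2 = 2.5.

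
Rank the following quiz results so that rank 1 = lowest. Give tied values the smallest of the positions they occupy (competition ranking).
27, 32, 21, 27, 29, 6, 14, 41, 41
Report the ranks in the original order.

4, 7, 3, 4, 6, 1, 2, 8, 8

Sorted (ascending): 6, 14, 21, 27, 27, 29, 32, 41, 41
The 2 values of 27 occupy positions 4–5 → each gets rank 4.
The 2 values of 41 occupy positions 8–9 → each gets rank 8.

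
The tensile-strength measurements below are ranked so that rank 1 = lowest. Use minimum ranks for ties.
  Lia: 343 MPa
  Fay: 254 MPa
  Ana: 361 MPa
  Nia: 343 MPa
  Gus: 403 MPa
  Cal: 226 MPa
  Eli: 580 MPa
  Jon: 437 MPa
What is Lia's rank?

3

Sorted (ascending): 226, 254, 343, 343, 361, 403, 437, 580
The 2 values of 343 occupy positions 3–4 → each gets rank 3.
Lia has value 343 MPa → rank 3.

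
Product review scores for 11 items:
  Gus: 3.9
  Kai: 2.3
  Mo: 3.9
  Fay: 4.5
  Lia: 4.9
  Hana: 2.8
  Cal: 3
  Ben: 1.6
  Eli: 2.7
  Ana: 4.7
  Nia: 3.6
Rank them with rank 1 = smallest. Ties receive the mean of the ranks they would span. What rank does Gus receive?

Sorted (ascending): 1.6, 2.3, 2.7, 2.8, 3, 3.6, 3.9, 3.9, 4.5, 4.7, 4.9
The 2 values of 3.9 occupy positions 7–8 → average rank (7+8)/2 = 7.5.
Gus has value 3.9 → rank 7.5.

7.5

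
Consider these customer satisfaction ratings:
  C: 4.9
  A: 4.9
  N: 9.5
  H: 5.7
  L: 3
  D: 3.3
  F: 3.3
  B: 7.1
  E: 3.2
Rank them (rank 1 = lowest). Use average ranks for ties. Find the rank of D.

3.5

Sorted (ascending): 3, 3.2, 3.3, 3.3, 4.9, 4.9, 5.7, 7.1, 9.5
The 2 values of 3.3 occupy positions 3–4 → average rank (3+4)/2 = 3.5.
The 2 values of 4.9 occupy positions 5–6 → average rank (5+6)/2 = 5.5.
D has value 3.3 → rank 3.5.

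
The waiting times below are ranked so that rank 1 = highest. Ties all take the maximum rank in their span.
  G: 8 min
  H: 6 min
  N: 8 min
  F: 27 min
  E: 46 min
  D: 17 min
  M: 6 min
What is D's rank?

3

Sorted (descending): 46, 27, 17, 8, 8, 6, 6
The 2 values of 8 occupy positions 4–5 → each gets rank 5.
The 2 values of 6 occupy positions 6–7 → each gets rank 7.
D has value 17 min → rank 3.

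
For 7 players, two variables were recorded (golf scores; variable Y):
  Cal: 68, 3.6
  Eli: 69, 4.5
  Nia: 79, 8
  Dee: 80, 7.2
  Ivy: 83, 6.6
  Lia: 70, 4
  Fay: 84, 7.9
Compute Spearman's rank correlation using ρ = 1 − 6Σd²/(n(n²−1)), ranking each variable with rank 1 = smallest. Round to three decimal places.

0.714

Ranks of variable 1: 1, 2, 4, 5, 6, 3, 7
Ranks of variable 2: 1, 3, 7, 5, 4, 2, 6
d = r₁ − r₂: 0, -1, -3, 0, 2, 1, 1
d²: 0, 1, 9, 0, 4, 1, 1; Σd² = 16
ρ = 1 − 6·16/(7·48) = 1 − 96/336 = 0.714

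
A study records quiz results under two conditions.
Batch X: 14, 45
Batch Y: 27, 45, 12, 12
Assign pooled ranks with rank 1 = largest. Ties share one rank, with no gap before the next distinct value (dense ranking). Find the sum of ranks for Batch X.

4

Sorted (descending): 45, 45, 27, 14, 12, 12
The 2 values of 45 share dense rank 1.
The 2 values of 12 share dense rank 4.
Remaining distinct values take the next consecutive integers.
Batch X values → pooled ranks: 14→3, 45→1
Rank sum = 3 + 1 = 4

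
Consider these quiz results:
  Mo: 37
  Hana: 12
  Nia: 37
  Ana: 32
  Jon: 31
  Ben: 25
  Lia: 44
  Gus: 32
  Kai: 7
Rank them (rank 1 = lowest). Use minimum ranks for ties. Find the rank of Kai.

1

Sorted (ascending): 7, 12, 25, 31, 32, 32, 37, 37, 44
The 2 values of 32 occupy positions 5–6 → each gets rank 5.
The 2 values of 37 occupy positions 7–8 → each gets rank 7.
Kai has value 7 → rank 1.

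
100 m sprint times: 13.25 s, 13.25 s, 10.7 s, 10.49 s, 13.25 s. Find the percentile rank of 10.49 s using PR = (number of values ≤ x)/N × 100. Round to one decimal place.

20.0

N = 5.
Strictly below 10.49: 0. Equal to 10.49: 1.
PR = 1/5 × 100 = 20.0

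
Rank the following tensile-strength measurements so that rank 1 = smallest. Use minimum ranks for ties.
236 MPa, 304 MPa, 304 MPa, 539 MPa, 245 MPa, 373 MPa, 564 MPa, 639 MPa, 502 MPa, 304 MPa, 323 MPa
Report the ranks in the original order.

1, 3, 3, 9, 2, 7, 10, 11, 8, 3, 6

Sorted (ascending): 236, 245, 304, 304, 304, 323, 373, 502, 539, 564, 639
The 3 values of 304 occupy positions 3–5 → each gets rank 3.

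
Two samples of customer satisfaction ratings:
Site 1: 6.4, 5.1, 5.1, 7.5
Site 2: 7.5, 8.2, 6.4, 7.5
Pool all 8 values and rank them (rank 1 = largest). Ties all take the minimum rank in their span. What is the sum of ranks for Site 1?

Sorted (descending): 8.2, 7.5, 7.5, 7.5, 6.4, 6.4, 5.1, 5.1
The 3 values of 7.5 occupy positions 2–4 → each gets rank 2.
The 2 values of 6.4 occupy positions 5–6 → each gets rank 5.
The 2 values of 5.1 occupy positions 7–8 → each gets rank 7.
Site 1 values → pooled ranks: 6.4→5, 5.1→7, 5.1→7, 7.5→2
Rank sum = 5 + 7 + 7 + 2 = 21

21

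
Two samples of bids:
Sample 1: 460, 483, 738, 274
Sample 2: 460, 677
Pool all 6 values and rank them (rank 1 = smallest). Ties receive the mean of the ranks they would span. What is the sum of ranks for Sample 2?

7.5

Sorted (ascending): 274, 460, 460, 483, 677, 738
The 2 values of 460 occupy positions 2–3 → average rank (2+3)/2 = 2.5.
Sample 2 values → pooled ranks: 460→2.5, 677→5
Rank sum = 2.5 + 5 = 7.5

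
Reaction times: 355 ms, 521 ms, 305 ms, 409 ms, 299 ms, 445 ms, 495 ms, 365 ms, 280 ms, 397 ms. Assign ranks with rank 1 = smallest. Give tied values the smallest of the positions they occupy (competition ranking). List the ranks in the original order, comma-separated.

Sorted (ascending): 280, 299, 305, 355, 365, 397, 409, 445, 495, 521
No ties — each value takes its position as its rank.

4, 10, 3, 7, 2, 8, 9, 5, 1, 6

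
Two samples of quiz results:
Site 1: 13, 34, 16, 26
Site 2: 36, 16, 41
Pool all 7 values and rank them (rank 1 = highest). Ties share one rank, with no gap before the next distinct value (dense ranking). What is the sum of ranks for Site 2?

8

Sorted (descending): 41, 36, 34, 26, 16, 16, 13
The 2 values of 16 share dense rank 5.
Remaining distinct values take the next consecutive integers.
Site 2 values → pooled ranks: 36→2, 16→5, 41→1
Rank sum = 2 + 5 + 1 = 8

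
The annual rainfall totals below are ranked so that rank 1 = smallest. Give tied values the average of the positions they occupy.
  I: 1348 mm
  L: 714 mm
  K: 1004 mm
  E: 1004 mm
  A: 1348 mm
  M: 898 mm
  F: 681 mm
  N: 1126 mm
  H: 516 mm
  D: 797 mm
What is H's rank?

1

Sorted (ascending): 516, 681, 714, 797, 898, 1004, 1004, 1126, 1348, 1348
The 2 values of 1004 occupy positions 6–7 → average rank (6+7)/2 = 6.5.
The 2 values of 1348 occupy positions 9–10 → average rank (9+10)/2 = 9.5.
H has value 516 mm → rank 1.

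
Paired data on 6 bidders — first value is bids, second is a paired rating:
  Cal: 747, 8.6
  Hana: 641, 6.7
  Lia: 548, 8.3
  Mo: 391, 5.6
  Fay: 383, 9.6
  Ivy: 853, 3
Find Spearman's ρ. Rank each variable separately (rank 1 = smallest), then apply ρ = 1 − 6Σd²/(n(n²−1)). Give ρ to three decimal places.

Ranks of variable 1: 5, 4, 3, 2, 1, 6
Ranks of variable 2: 5, 3, 4, 2, 6, 1
d = r₁ − r₂: 0, 1, -1, 0, -5, 5
d²: 0, 1, 1, 0, 25, 25; Σd² = 52
ρ = 1 − 6·52/(6·35) = 1 − 312/210 = -0.486

-0.486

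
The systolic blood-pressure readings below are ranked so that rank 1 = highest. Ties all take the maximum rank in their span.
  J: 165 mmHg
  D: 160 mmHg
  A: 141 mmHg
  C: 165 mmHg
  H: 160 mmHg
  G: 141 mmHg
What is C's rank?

2

Sorted (descending): 165, 165, 160, 160, 141, 141
The 2 values of 165 occupy positions 1–2 → each gets rank 2.
The 2 values of 160 occupy positions 3–4 → each gets rank 4.
The 2 values of 141 occupy positions 5–6 → each gets rank 6.
C has value 165 mmHg → rank 2.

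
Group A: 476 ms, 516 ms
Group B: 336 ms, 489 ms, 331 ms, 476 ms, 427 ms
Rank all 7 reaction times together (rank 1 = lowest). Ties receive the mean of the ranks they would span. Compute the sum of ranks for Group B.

Sorted (ascending): 331, 336, 427, 476, 476, 489, 516
The 2 values of 476 occupy positions 4–5 → average rank (4+5)/2 = 4.5.
Group B values → pooled ranks: 336→2, 489→6, 331→1, 476→4.5, 427→3
Rank sum = 2 + 6 + 1 + 4.5 + 3 = 16.5

16.5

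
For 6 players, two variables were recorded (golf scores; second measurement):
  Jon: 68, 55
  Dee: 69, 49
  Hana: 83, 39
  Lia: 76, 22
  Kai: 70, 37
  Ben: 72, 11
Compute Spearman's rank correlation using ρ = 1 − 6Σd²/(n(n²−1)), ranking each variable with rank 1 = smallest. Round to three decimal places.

Ranks of variable 1: 1, 2, 6, 5, 3, 4
Ranks of variable 2: 6, 5, 4, 2, 3, 1
d = r₁ − r₂: -5, -3, 2, 3, 0, 3
d²: 25, 9, 4, 9, 0, 9; Σd² = 56
ρ = 1 − 6·56/(6·35) = 1 − 336/210 = -0.600

-0.600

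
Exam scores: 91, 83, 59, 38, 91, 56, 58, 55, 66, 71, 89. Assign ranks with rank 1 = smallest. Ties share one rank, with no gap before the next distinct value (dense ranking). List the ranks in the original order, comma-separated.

Sorted (ascending): 38, 55, 56, 58, 59, 66, 71, 83, 89, 91, 91
The 2 values of 91 share dense rank 10.
Remaining distinct values take the next consecutive integers.

10, 8, 5, 1, 10, 3, 4, 2, 6, 7, 9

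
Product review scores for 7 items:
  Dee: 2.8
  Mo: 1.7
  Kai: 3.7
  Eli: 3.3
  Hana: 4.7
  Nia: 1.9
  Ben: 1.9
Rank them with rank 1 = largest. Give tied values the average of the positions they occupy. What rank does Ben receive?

Sorted (descending): 4.7, 3.7, 3.3, 2.8, 1.9, 1.9, 1.7
The 2 values of 1.9 occupy positions 5–6 → average rank (5+6)/2 = 5.5.
Ben has value 1.9 → rank 5.5.

5.5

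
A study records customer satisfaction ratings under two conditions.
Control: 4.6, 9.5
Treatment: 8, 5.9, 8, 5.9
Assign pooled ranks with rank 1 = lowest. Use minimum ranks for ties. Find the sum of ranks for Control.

7

Sorted (ascending): 4.6, 5.9, 5.9, 8, 8, 9.5
The 2 values of 5.9 occupy positions 2–3 → each gets rank 2.
The 2 values of 8 occupy positions 4–5 → each gets rank 4.
Control values → pooled ranks: 4.6→1, 9.5→6
Rank sum = 1 + 6 = 7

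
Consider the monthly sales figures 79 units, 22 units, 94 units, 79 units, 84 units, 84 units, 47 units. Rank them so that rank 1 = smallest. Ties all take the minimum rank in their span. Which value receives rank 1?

Sorted (ascending): 22, 47, 79, 79, 84, 84, 94
The 2 values of 79 occupy positions 3–4 → each gets rank 3.
The 2 values of 84 occupy positions 5–6 → each gets rank 5.
Rank 1 → value 22.

22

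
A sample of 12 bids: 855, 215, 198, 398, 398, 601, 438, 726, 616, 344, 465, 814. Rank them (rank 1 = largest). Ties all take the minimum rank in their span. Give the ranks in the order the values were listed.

Sorted (descending): 855, 814, 726, 616, 601, 465, 438, 398, 398, 344, 215, 198
The 2 values of 398 occupy positions 8–9 → each gets rank 8.

1, 11, 12, 8, 8, 5, 7, 3, 4, 10, 6, 2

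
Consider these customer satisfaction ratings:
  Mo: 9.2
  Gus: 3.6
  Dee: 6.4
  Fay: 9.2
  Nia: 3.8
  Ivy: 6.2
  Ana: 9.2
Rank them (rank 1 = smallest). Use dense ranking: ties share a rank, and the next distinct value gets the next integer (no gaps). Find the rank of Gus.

Sorted (ascending): 3.6, 3.8, 6.2, 6.4, 9.2, 9.2, 9.2
The 3 values of 9.2 share dense rank 5.
Remaining distinct values take the next consecutive integers.
Gus has value 3.6 → rank 1.

1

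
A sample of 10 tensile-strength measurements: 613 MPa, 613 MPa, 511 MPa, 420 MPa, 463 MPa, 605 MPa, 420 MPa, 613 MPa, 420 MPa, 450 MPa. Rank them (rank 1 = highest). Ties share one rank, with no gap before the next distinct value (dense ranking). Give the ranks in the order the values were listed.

Sorted (descending): 613, 613, 613, 605, 511, 463, 450, 420, 420, 420
The 3 values of 613 share dense rank 1.
The 3 values of 420 share dense rank 6.
Remaining distinct values take the next consecutive integers.

1, 1, 3, 6, 4, 2, 6, 1, 6, 5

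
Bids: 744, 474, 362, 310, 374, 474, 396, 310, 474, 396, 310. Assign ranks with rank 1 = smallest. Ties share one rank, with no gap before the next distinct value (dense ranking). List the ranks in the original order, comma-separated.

6, 5, 2, 1, 3, 5, 4, 1, 5, 4, 1

Sorted (ascending): 310, 310, 310, 362, 374, 396, 396, 474, 474, 474, 744
The 3 values of 310 share dense rank 1.
The 2 values of 396 share dense rank 4.
The 3 values of 474 share dense rank 5.
Remaining distinct values take the next consecutive integers.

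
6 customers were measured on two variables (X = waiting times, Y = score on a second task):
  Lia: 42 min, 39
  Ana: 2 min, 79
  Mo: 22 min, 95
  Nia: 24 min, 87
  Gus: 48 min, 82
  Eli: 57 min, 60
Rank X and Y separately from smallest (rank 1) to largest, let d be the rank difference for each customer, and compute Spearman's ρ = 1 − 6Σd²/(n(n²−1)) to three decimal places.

-0.429

Ranks of variable 1: 4, 1, 2, 3, 5, 6
Ranks of variable 2: 1, 3, 6, 5, 4, 2
d = r₁ − r₂: 3, -2, -4, -2, 1, 4
d²: 9, 4, 16, 4, 1, 16; Σd² = 50
ρ = 1 − 6·50/(6·35) = 1 − 300/210 = -0.429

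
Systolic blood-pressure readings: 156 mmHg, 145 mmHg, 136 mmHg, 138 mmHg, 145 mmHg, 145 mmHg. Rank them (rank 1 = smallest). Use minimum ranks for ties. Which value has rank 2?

Sorted (ascending): 136, 138, 145, 145, 145, 156
The 3 values of 145 occupy positions 3–5 → each gets rank 3.
Rank 2 → value 138.

138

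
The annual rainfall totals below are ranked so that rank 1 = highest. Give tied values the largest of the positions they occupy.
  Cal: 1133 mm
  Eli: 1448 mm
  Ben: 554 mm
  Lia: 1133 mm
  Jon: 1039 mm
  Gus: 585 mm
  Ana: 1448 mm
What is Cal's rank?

Sorted (descending): 1448, 1448, 1133, 1133, 1039, 585, 554
The 2 values of 1448 occupy positions 1–2 → each gets rank 2.
The 2 values of 1133 occupy positions 3–4 → each gets rank 4.
Cal has value 1133 mm → rank 4.

4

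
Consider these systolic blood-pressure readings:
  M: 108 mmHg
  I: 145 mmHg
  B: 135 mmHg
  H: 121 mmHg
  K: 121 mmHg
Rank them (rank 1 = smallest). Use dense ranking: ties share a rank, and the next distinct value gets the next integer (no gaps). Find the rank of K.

Sorted (ascending): 108, 121, 121, 135, 145
The 2 values of 121 share dense rank 2.
Remaining distinct values take the next consecutive integers.
K has value 121 mmHg → rank 2.

2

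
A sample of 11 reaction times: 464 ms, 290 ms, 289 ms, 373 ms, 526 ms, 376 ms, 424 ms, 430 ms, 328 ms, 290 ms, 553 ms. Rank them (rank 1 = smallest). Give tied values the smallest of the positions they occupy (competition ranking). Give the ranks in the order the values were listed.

Sorted (ascending): 289, 290, 290, 328, 373, 376, 424, 430, 464, 526, 553
The 2 values of 290 occupy positions 2–3 → each gets rank 2.

9, 2, 1, 5, 10, 6, 7, 8, 4, 2, 11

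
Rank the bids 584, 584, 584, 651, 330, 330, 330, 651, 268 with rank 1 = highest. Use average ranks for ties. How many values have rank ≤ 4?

Sorted (descending): 651, 651, 584, 584, 584, 330, 330, 330, 268
The 2 values of 651 occupy positions 1–2 → average rank (1+2)/2 = 1.5.
The 3 values of 584 occupy positions 3–5 → average rank 4.
The 3 values of 330 occupy positions 6–8 → average rank 7.
Ranks ≤ 4: {1.5, 1.5, 4, 4, 4} → 5 values.

5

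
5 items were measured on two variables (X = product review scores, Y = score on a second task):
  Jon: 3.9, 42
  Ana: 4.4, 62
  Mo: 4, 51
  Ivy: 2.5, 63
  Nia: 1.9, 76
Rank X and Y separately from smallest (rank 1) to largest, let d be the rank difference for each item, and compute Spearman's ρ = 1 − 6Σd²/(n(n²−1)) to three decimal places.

-0.600

Ranks of variable 1: 3, 5, 4, 2, 1
Ranks of variable 2: 1, 3, 2, 4, 5
d = r₁ − r₂: 2, 2, 2, -2, -4
d²: 4, 4, 4, 4, 16; Σd² = 32
ρ = 1 − 6·32/(5·24) = 1 − 192/120 = -0.600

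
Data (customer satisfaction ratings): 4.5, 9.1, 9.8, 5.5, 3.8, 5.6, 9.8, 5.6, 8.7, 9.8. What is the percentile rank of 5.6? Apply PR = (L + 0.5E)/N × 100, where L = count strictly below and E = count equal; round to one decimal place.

N = 10.
Strictly below 5.6: 3. Equal to 5.6: 2.
PR = (3 + 0.5·2)/10 × 100 = 40.0

40.0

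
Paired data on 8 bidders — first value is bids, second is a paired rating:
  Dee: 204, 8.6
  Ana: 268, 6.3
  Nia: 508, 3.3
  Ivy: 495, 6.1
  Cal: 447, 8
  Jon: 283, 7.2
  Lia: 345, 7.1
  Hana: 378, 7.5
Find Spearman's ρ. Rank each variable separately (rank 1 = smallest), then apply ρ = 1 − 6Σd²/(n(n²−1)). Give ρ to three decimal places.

Ranks of variable 1: 1, 2, 8, 7, 6, 3, 4, 5
Ranks of variable 2: 8, 3, 1, 2, 7, 5, 4, 6
d = r₁ − r₂: -7, -1, 7, 5, -1, -2, 0, -1
d²: 49, 1, 49, 25, 1, 4, 0, 1; Σd² = 130
ρ = 1 − 6·130/(8·63) = 1 − 780/504 = -0.548

-0.548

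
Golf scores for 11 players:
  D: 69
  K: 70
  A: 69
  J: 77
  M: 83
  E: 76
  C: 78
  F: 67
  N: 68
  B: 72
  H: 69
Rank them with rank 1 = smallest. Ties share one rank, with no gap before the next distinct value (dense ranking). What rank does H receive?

Sorted (ascending): 67, 68, 69, 69, 69, 70, 72, 76, 77, 78, 83
The 3 values of 69 share dense rank 3.
Remaining distinct values take the next consecutive integers.
H has value 69 → rank 3.

3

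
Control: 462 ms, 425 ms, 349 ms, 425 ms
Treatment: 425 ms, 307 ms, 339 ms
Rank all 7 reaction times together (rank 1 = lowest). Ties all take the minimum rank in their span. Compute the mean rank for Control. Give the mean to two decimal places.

Sorted (ascending): 307, 339, 349, 425, 425, 425, 462
The 3 values of 425 occupy positions 4–6 → each gets rank 4.
Control values → pooled ranks: 462→7, 425→4, 349→3, 425→4
Mean rank = (7 + 4 + 3 + 4) / 4 = 4.50

4.50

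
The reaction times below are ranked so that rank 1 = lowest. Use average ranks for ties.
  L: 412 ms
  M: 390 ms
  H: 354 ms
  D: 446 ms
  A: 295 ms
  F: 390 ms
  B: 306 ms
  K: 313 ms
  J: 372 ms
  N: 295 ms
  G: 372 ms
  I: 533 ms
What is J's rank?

Sorted (ascending): 295, 295, 306, 313, 354, 372, 372, 390, 390, 412, 446, 533
The 2 values of 295 occupy positions 1–2 → average rank (1+2)/2 = 1.5.
The 2 values of 372 occupy positions 6–7 → average rank (6+7)/2 = 6.5.
The 2 values of 390 occupy positions 8–9 → average rank (8+9)/2 = 8.5.
J has value 372 ms → rank 6.5.

6.5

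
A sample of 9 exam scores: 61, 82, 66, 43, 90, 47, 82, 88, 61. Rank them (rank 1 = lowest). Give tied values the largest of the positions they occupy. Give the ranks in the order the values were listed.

4, 7, 5, 1, 9, 2, 7, 8, 4

Sorted (ascending): 43, 47, 61, 61, 66, 82, 82, 88, 90
The 2 values of 61 occupy positions 3–4 → each gets rank 4.
The 2 values of 82 occupy positions 6–7 → each gets rank 7.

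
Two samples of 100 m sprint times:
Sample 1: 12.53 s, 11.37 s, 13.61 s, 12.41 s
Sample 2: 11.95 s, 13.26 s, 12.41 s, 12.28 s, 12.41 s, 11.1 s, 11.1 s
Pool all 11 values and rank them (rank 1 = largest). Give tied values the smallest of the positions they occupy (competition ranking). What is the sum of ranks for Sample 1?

17

Sorted (descending): 13.61, 13.26, 12.53, 12.41, 12.41, 12.41, 12.28, 11.95, 11.37, 11.1, 11.1
The 3 values of 12.41 occupy positions 4–6 → each gets rank 4.
The 2 values of 11.1 occupy positions 10–11 → each gets rank 10.
Sample 1 values → pooled ranks: 12.53→3, 11.37→9, 13.61→1, 12.41→4
Rank sum = 3 + 9 + 1 + 4 = 17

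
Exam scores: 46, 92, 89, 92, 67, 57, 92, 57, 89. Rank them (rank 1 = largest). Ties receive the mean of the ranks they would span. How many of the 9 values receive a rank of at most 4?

Sorted (descending): 92, 92, 92, 89, 89, 67, 57, 57, 46
The 3 values of 92 occupy positions 1–3 → average rank 2.
The 2 values of 89 occupy positions 4–5 → average rank (4+5)/2 = 4.5.
The 2 values of 57 occupy positions 7–8 → average rank (7+8)/2 = 7.5.
Ranks ≤ 4: {2, 2, 2} → 3 values.

3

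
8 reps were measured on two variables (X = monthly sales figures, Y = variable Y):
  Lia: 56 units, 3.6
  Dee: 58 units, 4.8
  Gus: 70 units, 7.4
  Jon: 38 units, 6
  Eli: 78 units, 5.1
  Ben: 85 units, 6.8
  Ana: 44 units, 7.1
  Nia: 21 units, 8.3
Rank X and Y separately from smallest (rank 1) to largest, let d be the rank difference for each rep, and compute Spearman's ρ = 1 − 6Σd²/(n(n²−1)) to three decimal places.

-0.262

Ranks of variable 1: 4, 5, 6, 2, 7, 8, 3, 1
Ranks of variable 2: 1, 2, 7, 4, 3, 5, 6, 8
d = r₁ − r₂: 3, 3, -1, -2, 4, 3, -3, -7
d²: 9, 9, 1, 4, 16, 9, 9, 49; Σd² = 106
ρ = 1 − 6·106/(8·63) = 1 − 636/504 = -0.262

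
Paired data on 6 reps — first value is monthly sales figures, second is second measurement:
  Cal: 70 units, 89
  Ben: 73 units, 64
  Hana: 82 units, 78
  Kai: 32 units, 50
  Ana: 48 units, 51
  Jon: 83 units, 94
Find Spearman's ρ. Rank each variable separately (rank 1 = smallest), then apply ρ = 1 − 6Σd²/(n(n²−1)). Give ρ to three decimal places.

Ranks of variable 1: 3, 4, 5, 1, 2, 6
Ranks of variable 2: 5, 3, 4, 1, 2, 6
d = r₁ − r₂: -2, 1, 1, 0, 0, 0
d²: 4, 1, 1, 0, 0, 0; Σd² = 6
ρ = 1 − 6·6/(6·35) = 1 − 36/210 = 0.829

0.829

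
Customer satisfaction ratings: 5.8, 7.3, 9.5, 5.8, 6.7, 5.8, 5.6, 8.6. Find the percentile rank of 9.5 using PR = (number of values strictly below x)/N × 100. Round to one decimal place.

87.5

N = 8.
Strictly below 9.5: 7. Equal to 9.5: 1.
PR = 7/8 × 100 = 87.5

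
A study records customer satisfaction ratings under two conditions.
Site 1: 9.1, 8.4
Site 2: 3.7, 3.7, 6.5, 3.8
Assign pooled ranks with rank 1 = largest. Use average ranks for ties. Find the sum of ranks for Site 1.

3

Sorted (descending): 9.1, 8.4, 6.5, 3.8, 3.7, 3.7
The 2 values of 3.7 occupy positions 5–6 → average rank (5+6)/2 = 5.5.
Site 1 values → pooled ranks: 9.1→1, 8.4→2
Rank sum = 1 + 2 = 3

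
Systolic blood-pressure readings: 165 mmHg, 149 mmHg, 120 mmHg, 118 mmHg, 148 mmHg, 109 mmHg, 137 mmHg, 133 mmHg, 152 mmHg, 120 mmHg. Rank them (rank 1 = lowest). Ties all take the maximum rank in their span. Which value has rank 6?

Sorted (ascending): 109, 118, 120, 120, 133, 137, 148, 149, 152, 165
The 2 values of 120 occupy positions 3–4 → each gets rank 4.
Rank 6 → value 137.

137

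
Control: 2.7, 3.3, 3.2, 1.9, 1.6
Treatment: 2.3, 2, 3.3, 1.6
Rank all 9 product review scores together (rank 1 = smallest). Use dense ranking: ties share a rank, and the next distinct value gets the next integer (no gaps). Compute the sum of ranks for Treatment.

Sorted (ascending): 1.6, 1.6, 1.9, 2, 2.3, 2.7, 3.2, 3.3, 3.3
The 2 values of 1.6 share dense rank 1.
The 2 values of 3.3 share dense rank 7.
Remaining distinct values take the next consecutive integers.
Treatment values → pooled ranks: 2.3→4, 2→3, 3.3→7, 1.6→1
Rank sum = 4 + 3 + 7 + 1 = 15

15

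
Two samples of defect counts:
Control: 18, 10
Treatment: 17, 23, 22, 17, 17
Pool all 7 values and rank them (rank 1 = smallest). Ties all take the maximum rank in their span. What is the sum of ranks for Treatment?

25

Sorted (ascending): 10, 17, 17, 17, 18, 22, 23
The 3 values of 17 occupy positions 2–4 → each gets rank 4.
Treatment values → pooled ranks: 17→4, 23→7, 22→6, 17→4, 17→4
Rank sum = 4 + 7 + 6 + 4 + 4 = 25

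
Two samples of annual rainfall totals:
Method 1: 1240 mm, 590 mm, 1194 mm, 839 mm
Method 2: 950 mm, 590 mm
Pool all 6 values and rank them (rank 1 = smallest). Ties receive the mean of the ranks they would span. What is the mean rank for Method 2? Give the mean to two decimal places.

Sorted (ascending): 590, 590, 839, 950, 1194, 1240
The 2 values of 590 occupy positions 1–2 → average rank (1+2)/2 = 1.5.
Method 2 values → pooled ranks: 950→4, 590→1.5
Mean rank = (4 + 1.5) / 2 = 2.75

2.75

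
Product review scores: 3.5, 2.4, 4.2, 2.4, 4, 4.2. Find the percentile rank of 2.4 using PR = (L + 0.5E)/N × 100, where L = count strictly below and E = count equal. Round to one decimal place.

N = 6.
Strictly below 2.4: 0. Equal to 2.4: 2.
PR = (0 + 0.5·2)/6 × 100 = 16.7

16.7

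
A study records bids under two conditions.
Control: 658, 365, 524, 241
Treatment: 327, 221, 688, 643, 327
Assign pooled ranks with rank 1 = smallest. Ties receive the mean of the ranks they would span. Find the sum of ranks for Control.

21

Sorted (ascending): 221, 241, 327, 327, 365, 524, 643, 658, 688
The 2 values of 327 occupy positions 3–4 → average rank (3+4)/2 = 3.5.
Control values → pooled ranks: 658→8, 365→5, 524→6, 241→2
Rank sum = 8 + 5 + 6 + 2 = 21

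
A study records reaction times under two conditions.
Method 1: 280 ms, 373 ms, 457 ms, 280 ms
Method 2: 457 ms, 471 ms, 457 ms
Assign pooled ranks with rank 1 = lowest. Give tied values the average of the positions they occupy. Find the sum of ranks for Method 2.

17

Sorted (ascending): 280, 280, 373, 457, 457, 457, 471
The 2 values of 280 occupy positions 1–2 → average rank (1+2)/2 = 1.5.
The 3 values of 457 occupy positions 4–6 → average rank 5.
Method 2 values → pooled ranks: 457→5, 471→7, 457→5
Rank sum = 5 + 7 + 5 = 17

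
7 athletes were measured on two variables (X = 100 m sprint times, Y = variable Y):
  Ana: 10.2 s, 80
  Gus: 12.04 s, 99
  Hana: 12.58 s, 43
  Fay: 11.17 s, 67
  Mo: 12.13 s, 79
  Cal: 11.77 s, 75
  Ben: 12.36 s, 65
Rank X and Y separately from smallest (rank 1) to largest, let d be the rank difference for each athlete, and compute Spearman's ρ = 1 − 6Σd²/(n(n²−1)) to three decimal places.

-0.571

Ranks of variable 1: 1, 4, 7, 2, 5, 3, 6
Ranks of variable 2: 6, 7, 1, 3, 5, 4, 2
d = r₁ − r₂: -5, -3, 6, -1, 0, -1, 4
d²: 25, 9, 36, 1, 0, 1, 16; Σd² = 88
ρ = 1 − 6·88/(7·48) = 1 − 528/336 = -0.571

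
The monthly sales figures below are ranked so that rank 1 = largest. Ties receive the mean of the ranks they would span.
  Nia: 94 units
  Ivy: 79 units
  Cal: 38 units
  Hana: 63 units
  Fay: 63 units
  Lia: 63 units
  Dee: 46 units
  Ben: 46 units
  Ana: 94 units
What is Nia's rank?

Sorted (descending): 94, 94, 79, 63, 63, 63, 46, 46, 38
The 2 values of 94 occupy positions 1–2 → average rank (1+2)/2 = 1.5.
The 3 values of 63 occupy positions 4–6 → average rank 5.
The 2 values of 46 occupy positions 7–8 → average rank (7+8)/2 = 7.5.
Nia has value 94 units → rank 1.5.

1.5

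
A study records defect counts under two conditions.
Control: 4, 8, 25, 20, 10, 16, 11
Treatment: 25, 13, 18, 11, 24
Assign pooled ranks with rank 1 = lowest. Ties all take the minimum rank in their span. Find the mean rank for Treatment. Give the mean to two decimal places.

7.80

Sorted (ascending): 4, 8, 10, 11, 11, 13, 16, 18, 20, 24, 25, 25
The 2 values of 11 occupy positions 4–5 → each gets rank 4.
The 2 values of 25 occupy positions 11–12 → each gets rank 11.
Treatment values → pooled ranks: 25→11, 13→6, 18→8, 11→4, 24→10
Mean rank = (11 + 6 + 8 + 4 + 10) / 5 = 7.80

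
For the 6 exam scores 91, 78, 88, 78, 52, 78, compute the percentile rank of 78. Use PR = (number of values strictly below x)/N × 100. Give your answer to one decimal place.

16.7

N = 6.
Strictly below 78: 1. Equal to 78: 3.
PR = 1/6 × 100 = 16.7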